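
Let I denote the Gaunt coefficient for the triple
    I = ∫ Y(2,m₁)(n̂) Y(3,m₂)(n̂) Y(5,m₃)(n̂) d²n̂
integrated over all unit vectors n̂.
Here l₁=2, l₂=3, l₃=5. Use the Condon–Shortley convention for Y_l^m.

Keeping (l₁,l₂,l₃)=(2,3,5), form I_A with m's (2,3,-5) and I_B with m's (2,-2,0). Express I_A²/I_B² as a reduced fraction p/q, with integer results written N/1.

l's match ⇒ only the (l;m) 3-j factors differ between A and B.
A: triangle coeff Δ(2,3,5) = 1/2310; Σ_t [0,0]: t=0:+1/17280 = 1/17280; (3j)²=1/11 [(2 3 5; 2 3 -5)], sign=+1
B: triangle coeff Δ(2,3,5) = 1/2310; Σ_t [0,0]: t=0:+1/2880 = 1/2880; (3j)²=1/462 [(2 3 5; 2 -2 0)], sign=-1
I_A²/I_B² = (1/11)/(1/462) = 42/1

42/1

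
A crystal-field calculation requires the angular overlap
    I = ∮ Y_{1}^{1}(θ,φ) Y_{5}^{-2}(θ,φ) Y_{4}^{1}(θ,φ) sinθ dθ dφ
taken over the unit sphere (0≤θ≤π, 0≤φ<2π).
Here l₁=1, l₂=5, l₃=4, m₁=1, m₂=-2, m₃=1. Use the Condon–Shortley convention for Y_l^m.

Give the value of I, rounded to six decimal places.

Rules hold: Σm=0, L=10 even, 4≤4≤6.
N = 3·11·9 = 297
Δ = 2!·0!·8!/11! = 1/495
Racah Σ t=1..1: t=1:−1/576 = -1/576
⇒ 3j(1 5 4; 0 0 0)² = 5/99, sgn -1
Racah Σ t=0..0: t=0:+1/1440 = 1/1440
⇒ 3j(1 5 4; 1 -2 1)² = 7/165, sgn -1
4πI² = N·(3j₀)²·(3jₘ)² = 7/11
I = +1·√(0.636364/4π) = 0.22503380

0.225034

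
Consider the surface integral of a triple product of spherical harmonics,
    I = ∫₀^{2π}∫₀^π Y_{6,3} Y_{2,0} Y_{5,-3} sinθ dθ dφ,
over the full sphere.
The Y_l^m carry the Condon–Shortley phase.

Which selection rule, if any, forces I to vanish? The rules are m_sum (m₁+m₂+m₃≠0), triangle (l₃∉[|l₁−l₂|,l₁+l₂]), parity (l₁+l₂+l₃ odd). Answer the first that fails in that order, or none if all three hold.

parity

azimuthal sum: 3 + 0 − 3 = 0  ✓
4 ≤ 5 ≤ 8 (triangle on l)  ✓
L = 6 + 2 + 5 = 13 (odd)  ✗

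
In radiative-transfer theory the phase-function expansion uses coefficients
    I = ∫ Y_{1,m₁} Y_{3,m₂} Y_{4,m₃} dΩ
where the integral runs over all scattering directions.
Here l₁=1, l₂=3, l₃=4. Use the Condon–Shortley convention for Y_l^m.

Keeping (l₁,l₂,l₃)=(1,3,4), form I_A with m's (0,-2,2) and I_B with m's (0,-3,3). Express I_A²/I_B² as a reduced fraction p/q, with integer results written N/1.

l's match ⇒ only the (l;m) 3-j factors differ between A and B.
A: triangle coeff Δ(1,3,4) = 1/252; Σ_t [0,0]: t=0:+1/120 = 1/120; (3j)²=1/21 [(1 3 4; 0 -2 2)], sign=+1
B: triangle coeff Δ(1,3,4) = 1/252; Σ_t [0,0]: t=0:+1/720 = 1/720; (3j)²=1/36 [(1 3 4; 0 -3 3)], sign=-1
I_A²/I_B² = (1/21)/(1/36) = 12/7

12/7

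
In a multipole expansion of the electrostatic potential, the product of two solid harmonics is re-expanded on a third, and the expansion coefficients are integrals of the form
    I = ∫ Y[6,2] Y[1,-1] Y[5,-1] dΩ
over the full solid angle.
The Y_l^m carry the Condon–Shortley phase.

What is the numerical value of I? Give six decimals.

0.216205

Rules hold: Σm=0, L=12 even, 5≤5≤7.
N = 13·3·11 = 429
Δ = 2!·10!·0!/13! = 1/858
Racah Σ t=1..1: t=1:−1/14400 = -1/14400
⇒ 3j(6 1 5; 0 0 0)² = 6/143, sgn +1
Racah Σ t=0..0: t=0:+1/34560 = 1/34560
⇒ 3j(6 1 5; 2 -1 -1)² = 14/429, sgn +1
4πI² = N·(3j₀)²·(3jₘ)² = 84/143
I = +1·√(0.587413/4π) = 0.21620548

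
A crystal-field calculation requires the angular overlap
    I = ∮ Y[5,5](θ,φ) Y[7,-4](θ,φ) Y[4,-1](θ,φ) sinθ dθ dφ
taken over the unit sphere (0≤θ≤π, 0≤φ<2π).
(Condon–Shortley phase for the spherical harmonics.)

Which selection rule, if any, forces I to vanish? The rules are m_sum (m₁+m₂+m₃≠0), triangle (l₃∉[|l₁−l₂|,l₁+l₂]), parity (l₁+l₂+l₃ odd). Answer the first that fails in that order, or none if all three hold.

none

m₁+m₂+m₃ = 5 − 4 − 1 = 0  ✓
triangle: |5−7|=2 ≤ l₃=4 ≤ 5+7=12  ✓
parity: l₁+l₂+l₃ = 16 is even  ✓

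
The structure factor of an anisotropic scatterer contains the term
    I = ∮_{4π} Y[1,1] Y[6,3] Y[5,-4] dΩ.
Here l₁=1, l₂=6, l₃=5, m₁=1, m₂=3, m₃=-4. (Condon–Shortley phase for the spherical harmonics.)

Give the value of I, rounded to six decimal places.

-0.070770

Rules hold: Σm=0, L=12 even, 5≤5≤7.
N = 3·13·11 = 429
Δ = 2!·0!·10!/13! = 1/858
Racah Σ t=1..1: t=1:−1/14400 = -1/14400
⇒ 3j(1 6 5; 0 0 0)² = 6/143, sgn +1
Racah Σ t=0..0: t=0:+1/725760 = 1/725760
⇒ 3j(1 6 5; 1 3 -4)² = 1/286, sgn -1
4πI² = N·(3j₀)²·(3jₘ)² = 9/143
I = -1·√(0.0629371/4π) = -0.07076985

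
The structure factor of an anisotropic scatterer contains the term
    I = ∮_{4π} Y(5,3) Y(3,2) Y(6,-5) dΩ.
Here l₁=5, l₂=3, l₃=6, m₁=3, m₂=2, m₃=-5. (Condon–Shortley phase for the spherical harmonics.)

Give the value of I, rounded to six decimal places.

-0.169016

Rules hold: Σm=0, L=14 even, 2≤6≤8.
N = 11·7·13 = 1001
Δ = 2!·8!·4!/15! = 1/675675
Racah Σ t=0..2: t=0:+1/8640 t=1:−1/2304 t=2:+1/8640 = -7/34560
⇒ 3j(5 3 6; 0 0 0)² = 7/429, sgn -1
Racah Σ t=1..2: t=1:−1/120960 t=2:+1/483840 = -1/161280
⇒ 3j(5 3 6; 3 2 -5)² = 2/91, sgn +1
4πI² = N·(3j₀)²·(3jₘ)² = 14/39
I = -1·√(0.358974/4π) = -0.16901560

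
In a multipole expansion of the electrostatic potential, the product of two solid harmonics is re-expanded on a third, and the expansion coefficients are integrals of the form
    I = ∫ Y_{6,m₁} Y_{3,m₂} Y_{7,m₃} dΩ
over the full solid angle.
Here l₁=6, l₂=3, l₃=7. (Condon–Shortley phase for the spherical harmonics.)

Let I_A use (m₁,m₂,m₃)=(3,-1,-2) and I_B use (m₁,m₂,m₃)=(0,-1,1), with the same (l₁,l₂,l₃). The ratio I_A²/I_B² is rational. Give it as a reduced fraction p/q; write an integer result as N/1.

6845/2366

Same 6,3,7: normalisation and zero-m 3j drop out of the ratio.
A: Δ: 2! 10! 4! / 17! → 1/2042040; sum: t=0:+1/241920 t=1:−1/483840 t=2:+1/17418240 = 37/17418240; 3j²(6 3 7; 3 -1 -2) = Δ·Π!·Σ² = 1369/136136  (sign -1)
B: Δ: 2! 10! 4! / 17! → 1/2042040; sum: t=0:+1/138240 t=1:−1/86400 t=2:+1/829440 = -13/4147200; 3j²(6 3 7; 0 -1 1) = Δ·Π!·Σ² = 13/3740  (sign -1)
I_A²/I_B² = (1369/136136)/(13/3740) = 6845/2366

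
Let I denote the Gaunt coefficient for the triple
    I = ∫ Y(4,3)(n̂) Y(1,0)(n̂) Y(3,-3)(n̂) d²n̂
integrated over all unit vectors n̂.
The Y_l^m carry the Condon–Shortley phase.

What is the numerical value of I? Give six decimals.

Rules hold: Σm=0, L=8 even, 3≤3≤5.
N = 9·3·7 = 189
Δ = 2!·6!·0!/9! = 1/252
Racah Σ t=1..1: t=1:−1/36 = -1/36
⇒ 3j(4 1 3; 0 0 0)² = 4/63, sgn +1
Racah Σ t=1..1: t=1:−1/720 = -1/720
⇒ 3j(4 1 3; 3 0 -3)² = 1/36, sgn -1
4πI² = N·(3j₀)²·(3jₘ)² = 1/3
I = -1·√(0.333333/4π) = -0.16286750

-0.162868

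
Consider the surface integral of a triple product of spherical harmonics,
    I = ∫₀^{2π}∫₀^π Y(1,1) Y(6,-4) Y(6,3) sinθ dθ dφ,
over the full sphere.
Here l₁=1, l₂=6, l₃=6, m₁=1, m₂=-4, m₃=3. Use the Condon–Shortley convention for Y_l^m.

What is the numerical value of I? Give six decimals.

l₁+l₂+l₃=13 is odd: 3j(l;000)=0 ⇒ I=0

0.000000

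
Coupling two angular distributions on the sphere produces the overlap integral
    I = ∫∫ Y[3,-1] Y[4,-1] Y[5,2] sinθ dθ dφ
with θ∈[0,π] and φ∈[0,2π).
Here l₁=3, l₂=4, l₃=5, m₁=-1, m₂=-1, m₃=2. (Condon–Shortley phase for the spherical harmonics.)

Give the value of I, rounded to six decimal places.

0.148044

Checks pass: Σm=0; 12 even; l₃=5∈[1,7].
(2·3+1)(2·4+1)(2·5+1) = 693
Δ: 2! 4! 6! / 13! → 1/180180
sum: t=0:+1/576 t=1:−1/144 t=2:+1/576 = -1/288
3j²(3 4 5; 0 0 0) = Δ·Π!·Σ² = 20/1001  (sign +1)
sum: t=0:+1/1728 t=1:−1/288 t=2:+1/960 = -1/540
3j²(3 4 5; -1 -1 2) = Δ·Π!·Σ² = 128/6435  (sign +1)
combine: 4πI² = 693·20/1001·128/6435 = 512/1859
take √, sign +1: I = 0.14804384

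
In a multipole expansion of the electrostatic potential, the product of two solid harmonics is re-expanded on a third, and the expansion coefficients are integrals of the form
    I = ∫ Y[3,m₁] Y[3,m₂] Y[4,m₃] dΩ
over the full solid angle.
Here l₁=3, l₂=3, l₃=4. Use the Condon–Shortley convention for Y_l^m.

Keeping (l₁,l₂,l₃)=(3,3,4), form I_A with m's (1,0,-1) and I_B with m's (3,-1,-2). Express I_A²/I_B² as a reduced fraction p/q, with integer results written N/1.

5/18

Same 3,3,4: normalisation and zero-m 3j drop out of the ratio.
A: Δ: 2! 4! 4! / 11! → 1/34650; sum: t=0:+1/48 t=1:−1/24 t=2:+1/288 = -5/288; 3j²(3 3 4; 1 0 -1) = Δ·Π!·Σ² = 5/462  (sign +1)
B: Δ: 2! 4! 4! / 11! → 1/34650; sum: t=0:+1/192 = 1/192; 3j²(3 3 4; 3 -1 -2) = Δ·Π!·Σ² = 3/77  (sign +1)
I_A²/I_B² = (5/462)/(3/77) = 5/18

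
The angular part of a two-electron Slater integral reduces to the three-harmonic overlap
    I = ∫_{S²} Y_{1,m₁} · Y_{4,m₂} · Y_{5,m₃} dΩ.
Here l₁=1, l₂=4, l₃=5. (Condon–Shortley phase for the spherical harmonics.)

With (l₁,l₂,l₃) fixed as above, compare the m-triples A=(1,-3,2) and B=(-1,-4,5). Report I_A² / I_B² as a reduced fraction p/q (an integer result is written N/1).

1/15

l's match ⇒ only the (l;m) 3-j factors differ between A and B.
A: triangle coeff Δ(1,4,5) = 1/495; Σ_t [0,0]: t=0:+1/10080 = 1/10080; (3j)²=1/165 [(1 4 5; 1 -3 2)], sign=-1
B: triangle coeff Δ(1,4,5) = 1/495; Σ_t [0,0]: t=0:+1/80640 = 1/80640; (3j)²=1/11 [(1 4 5; -1 -4 5)], sign=+1
I_A²/I_B² = (1/165)/(1/11) = 1/15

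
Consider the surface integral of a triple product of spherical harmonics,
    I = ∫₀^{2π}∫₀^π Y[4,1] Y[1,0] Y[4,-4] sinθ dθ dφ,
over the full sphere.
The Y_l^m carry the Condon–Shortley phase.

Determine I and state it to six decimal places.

m-sum = 1 + 0 − 4 = -3 ≠ 0 ⇒ I = 0

0.000000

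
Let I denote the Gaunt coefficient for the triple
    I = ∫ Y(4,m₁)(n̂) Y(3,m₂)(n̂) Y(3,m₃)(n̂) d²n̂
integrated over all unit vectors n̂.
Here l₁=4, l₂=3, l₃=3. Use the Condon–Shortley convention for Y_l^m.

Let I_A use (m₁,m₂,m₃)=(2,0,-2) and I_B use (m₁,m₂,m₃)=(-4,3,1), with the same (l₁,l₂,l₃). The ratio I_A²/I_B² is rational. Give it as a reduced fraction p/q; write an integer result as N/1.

1/14

l's match ⇒ only the (l;m) 3-j factors differ between A and B.
A: triangle coeff Δ(4,3,3) = 1/34650; Σ_t [1,2]: t=1:−1/72 t=2:+1/96 = -1/288; (3j)²=1/462 [(4 3 3; 2 0 -2)], sign=+1
B: triangle coeff Δ(4,3,3) = 1/34650; Σ_t [4,4]: t=4:+1/1152 = 1/1152; (3j)²=1/33 [(4 3 3; -4 3 1)], sign=+1
I_A²/I_B² = (1/462)/(1/33) = 1/14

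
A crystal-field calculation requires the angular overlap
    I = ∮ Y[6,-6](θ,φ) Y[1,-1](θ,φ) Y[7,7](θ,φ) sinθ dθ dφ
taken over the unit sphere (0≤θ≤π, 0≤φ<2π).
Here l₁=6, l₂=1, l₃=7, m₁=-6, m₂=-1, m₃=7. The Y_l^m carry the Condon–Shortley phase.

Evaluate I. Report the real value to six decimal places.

Checks pass: Σm=0; 14 even; l₃=7∈[5,7].
(2·6+1)(2·1+1)(2·7+1) = 585
Δ: 0! 12! 2! / 15! → 1/1365
sum: t=0:+1/518400 = 1/518400
3j²(6 1 7; 0 0 0) = Δ·Π!·Σ² = 7/195  (sign -1)
sum: t=0:+1/958003200 = 1/958003200
3j²(6 1 7; -6 -1 7) = Δ·Π!·Σ² = 1/15  (sign +1)
combine: 4πI² = 585·7/195·1/15 = 7/5
take √, sign -1: I = -0.33377906

-0.333779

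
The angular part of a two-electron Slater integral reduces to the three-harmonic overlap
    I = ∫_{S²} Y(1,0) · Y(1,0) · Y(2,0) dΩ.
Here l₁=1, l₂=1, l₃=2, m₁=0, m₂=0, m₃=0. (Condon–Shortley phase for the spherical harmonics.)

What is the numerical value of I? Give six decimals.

0.252313

Rules hold: Σm=0, L=4 even, 0≤2≤2.
N = 3·3·5 = 45
Δ = 0!·2!·2!/5! = 1/30
Racah Σ t=0..0: t=0:+1/1 = 1/1
⇒ 3j(1 1 2; 0 0 0)² = 2/15, sgn +1
(m-triple is (0,0,0) — same symbol as above.)
4πI² = N·(3j₀)²·(3jₘ)² = 4/5
I = +1·√(0.8/4π) = 0.25231325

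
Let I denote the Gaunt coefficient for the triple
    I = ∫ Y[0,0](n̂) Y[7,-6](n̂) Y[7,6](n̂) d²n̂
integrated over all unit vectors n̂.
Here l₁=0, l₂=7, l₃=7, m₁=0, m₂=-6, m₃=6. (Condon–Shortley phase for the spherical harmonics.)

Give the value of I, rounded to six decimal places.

0.282095

Rules hold: Σm=0, L=14 even, 7≤7≤7.
N = 1·15·15 = 225
Δ = 0!·0!·14!/15! = 1/15
Racah Σ t=0..0: t=0:+1/25401600 = 1/25401600
⇒ 3j(0 7 7; 0 0 0)² = 1/15, sgn -1
Racah Σ t=0..0: t=0:+1/6227020800 = 1/6227020800
⇒ 3j(0 7 7; 0 -6 6)² = 1/15, sgn -1
4πI² = N·(3j₀)²·(3jₘ)² = 1/1
I = +1·√(1/4π) = 0.28209479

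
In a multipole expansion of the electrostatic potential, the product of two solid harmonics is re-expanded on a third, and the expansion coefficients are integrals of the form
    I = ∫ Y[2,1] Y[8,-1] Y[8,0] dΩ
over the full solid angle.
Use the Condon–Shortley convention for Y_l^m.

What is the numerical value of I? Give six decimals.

Rules hold: Σm=0, L=18 even, 6≤8≤10.
N = 5·17·17 = 1445
Δ = 2!·2!·14!/19! = 1/348840
Racah Σ t=0..2: t=0:+1/116121600 t=1:−1/25401600 t=2:+1/116121600 = -1/45158400
⇒ 3j(2 8 8; 0 0 0)² = 24/1615, sgn -1
Racah Σ t=0..1: t=0:+1/50803200 t=1:−1/58060800 = 1/406425600
⇒ 3j(2 8 8; 1 -1 0)² = 1/3230, sgn +1
4πI² = N·(3j₀)²·(3jₘ)² = 12/1805
I = -1·√(0.0066482/4π) = -0.02300102

-0.023001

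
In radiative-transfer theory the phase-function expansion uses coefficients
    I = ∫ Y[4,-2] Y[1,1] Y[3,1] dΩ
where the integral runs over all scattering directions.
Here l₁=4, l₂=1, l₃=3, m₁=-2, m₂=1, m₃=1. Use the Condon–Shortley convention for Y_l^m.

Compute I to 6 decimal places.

Checks pass: Σm=0; 8 even; l₃=3∈[3,5].
(2·4+1)(2·1+1)(2·3+1) = 189
Δ: 2! 6! 0! / 9! → 1/252
sum: t=1:−1/36 = -1/36
3j²(4 1 3; 0 0 0) = Δ·Π!·Σ² = 4/63  (sign +1)
sum: t=2:+1/96 = 1/96
3j²(4 1 3; -2 1 1) = Δ·Π!·Σ² = 5/84  (sign +1)
combine: 4πI² = 189·4/63·5/84 = 5/7
take √, sign +1: I = 0.23841361

0.238414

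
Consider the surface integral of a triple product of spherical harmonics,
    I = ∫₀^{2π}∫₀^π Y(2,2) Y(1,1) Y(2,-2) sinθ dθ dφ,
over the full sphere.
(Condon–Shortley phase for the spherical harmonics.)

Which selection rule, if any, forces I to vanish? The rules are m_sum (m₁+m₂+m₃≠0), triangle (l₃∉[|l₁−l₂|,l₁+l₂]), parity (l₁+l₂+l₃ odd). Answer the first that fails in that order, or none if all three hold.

azimuthal sum: 2 + 1 − 2 = 1  ✗
1 ≤ 2 ≤ 3 (triangle on l)
L = 2 + 1 + 2 = 5 (odd)

m_sum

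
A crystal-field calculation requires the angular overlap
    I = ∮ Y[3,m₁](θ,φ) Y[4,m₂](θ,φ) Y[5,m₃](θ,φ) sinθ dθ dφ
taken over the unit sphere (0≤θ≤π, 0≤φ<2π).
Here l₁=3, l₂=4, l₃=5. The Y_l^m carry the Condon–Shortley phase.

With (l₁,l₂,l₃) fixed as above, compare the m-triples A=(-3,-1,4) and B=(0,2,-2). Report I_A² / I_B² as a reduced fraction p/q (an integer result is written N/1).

Shared (l₁,l₂,l₃)=(3,4,5): N and (l;000)² cancel in I_A²/I_B².
A: Δ = 2!·4!·6!/13! = 1/180180; Racah Σ t=2..2: t=2:+1/5760 = 1/5760; ⇒ 3j(3 4 5; -3 -1 4)² = 9/286, sgn -1
B: Δ = 2!·4!·6!/13! = 1/180180; Racah Σ t=0..2: t=0:+1/8640 t=1:−1/480 t=2:+1/576 = -1/4320; ⇒ 3j(3 4 5; 0 2 -2)² = 1/2145, sgn +1
I_A²/I_B² = (9/286)/(1/2145) = 135/2

135/2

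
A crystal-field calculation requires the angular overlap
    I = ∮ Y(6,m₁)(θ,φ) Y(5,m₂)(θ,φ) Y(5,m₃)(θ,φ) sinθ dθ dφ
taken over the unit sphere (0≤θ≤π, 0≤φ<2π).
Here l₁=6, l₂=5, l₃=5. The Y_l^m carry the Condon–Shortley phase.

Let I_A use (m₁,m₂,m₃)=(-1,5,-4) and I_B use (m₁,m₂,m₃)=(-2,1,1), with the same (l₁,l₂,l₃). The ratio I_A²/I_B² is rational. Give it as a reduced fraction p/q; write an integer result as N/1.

Shared (l₁,l₂,l₃)=(6,5,5): N and (l;000)² cancel in I_A²/I_B².
A: Δ = 6!·6!·4!/17! = 1/28588560; Racah Σ t=6..6: t=6:+1/2073600 = 1/2073600; ⇒ 3j(6 5 5; -1 5 -4)² = 63/9724, sgn -1
B: Δ = 6!·6!·4!/17! = 1/28588560; Racah Σ t=2..6: t=2:+1/829440 t=3:−1/25920 t=4:+1/9216 t=5:−1/25920 t=6:+1/829440 = 7/207360; ⇒ 3j(6 5 5; -2 1 1)² = 28/2431, sgn +1
I_A²/I_B² = (63/9724)/(28/2431) = 9/16

9/16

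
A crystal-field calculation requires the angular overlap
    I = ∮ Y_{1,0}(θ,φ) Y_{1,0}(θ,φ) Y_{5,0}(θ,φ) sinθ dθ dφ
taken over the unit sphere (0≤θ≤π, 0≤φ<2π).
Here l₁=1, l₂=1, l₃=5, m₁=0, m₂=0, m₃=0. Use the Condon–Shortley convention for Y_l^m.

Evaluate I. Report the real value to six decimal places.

0.000000

|1−1|≤5≤1+1 violated ⇒ I = 0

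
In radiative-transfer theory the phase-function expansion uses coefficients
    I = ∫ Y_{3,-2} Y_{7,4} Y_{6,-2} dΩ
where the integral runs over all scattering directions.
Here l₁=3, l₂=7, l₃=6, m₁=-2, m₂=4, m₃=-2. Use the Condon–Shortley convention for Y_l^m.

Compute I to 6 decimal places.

0.049256

Rules hold: Σm=0, L=16 even, 4≤6≤10.
N = 7·15·13 = 1365
Δ = 4!·2!·10!/17! = 1/2042040
Racah Σ t=1..3: t=1:−1/207360 t=2:+1/57600 t=3:−1/207360 = 1/129600
⇒ 3j(3 7 6; 0 0 0)² = 168/12155, sgn +1
Racah Σ t=3..4: t=3:−1/967680 t=4:+1/725760 = 1/2903040
⇒ 3j(3 7 6; -2 4 -2)² = 5/3094, sgn +1
4πI² = N·(3j₀)²·(3jₘ)² = 1260/41327
I = +1·√(0.0304885/4π) = 0.04925648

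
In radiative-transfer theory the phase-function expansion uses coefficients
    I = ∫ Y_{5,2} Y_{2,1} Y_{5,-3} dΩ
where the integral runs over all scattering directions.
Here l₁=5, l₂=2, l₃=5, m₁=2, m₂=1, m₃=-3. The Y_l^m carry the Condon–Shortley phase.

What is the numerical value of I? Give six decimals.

Rules hold: Σm=0, L=12 even, 3≤5≤7.
N = 11·5·11 = 605
Δ = 2!·8!·2!/13! = 1/38610
Racah Σ t=0..2: t=0:+1/2880 t=1:−1/576 t=2:+1/2880 = -1/960
⇒ 3j(5 2 5; 0 0 0)² = 10/429, sgn +1
Racah Σ t=1..2: t=1:−1/2880 t=2:+1/10080 = -1/4032
⇒ 3j(5 2 5; 2 1 -3)² = 10/429, sgn -1
4πI² = N·(3j₀)²·(3jₘ)² = 500/1521
I = -1·√(0.328731/4π) = -0.16173926

-0.161739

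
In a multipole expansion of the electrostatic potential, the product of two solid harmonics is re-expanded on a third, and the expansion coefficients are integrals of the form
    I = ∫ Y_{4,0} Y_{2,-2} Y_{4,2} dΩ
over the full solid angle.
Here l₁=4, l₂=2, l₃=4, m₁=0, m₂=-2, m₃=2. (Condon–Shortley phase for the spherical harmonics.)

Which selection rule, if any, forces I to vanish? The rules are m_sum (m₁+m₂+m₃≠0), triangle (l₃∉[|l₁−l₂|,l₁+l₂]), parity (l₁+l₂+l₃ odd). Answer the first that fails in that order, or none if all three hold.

none

m₁+m₂+m₃ = 0 − 2 + 2 = 0  ✓
triangle: |4−2|=2 ≤ l₃=4 ≤ 4+2=6  ✓
parity: l₁+l₂+l₃ = 10 is even  ✓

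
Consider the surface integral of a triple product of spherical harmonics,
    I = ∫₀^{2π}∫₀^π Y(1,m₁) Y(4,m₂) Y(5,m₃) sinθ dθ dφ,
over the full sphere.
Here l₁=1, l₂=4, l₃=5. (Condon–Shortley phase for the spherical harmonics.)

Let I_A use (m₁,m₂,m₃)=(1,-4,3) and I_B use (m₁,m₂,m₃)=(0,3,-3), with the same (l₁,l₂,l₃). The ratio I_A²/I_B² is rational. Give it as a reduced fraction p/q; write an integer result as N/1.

1/16

Shared (l₁,l₂,l₃)=(1,4,5): N and (l;000)² cancel in I_A²/I_B².
A: Δ = 0!·2!·8!/11! = 1/495; Racah Σ t=0..0: t=0:+1/80640 = 1/80640; ⇒ 3j(1 4 5; 1 -4 3)² = 1/495, sgn +1
B: Δ = 0!·2!·8!/11! = 1/495; Racah Σ t=0..0: t=0:+1/5040 = 1/5040; ⇒ 3j(1 4 5; 0 3 -3)² = 16/495, sgn +1
I_A²/I_B² = (1/495)/(16/495) = 1/16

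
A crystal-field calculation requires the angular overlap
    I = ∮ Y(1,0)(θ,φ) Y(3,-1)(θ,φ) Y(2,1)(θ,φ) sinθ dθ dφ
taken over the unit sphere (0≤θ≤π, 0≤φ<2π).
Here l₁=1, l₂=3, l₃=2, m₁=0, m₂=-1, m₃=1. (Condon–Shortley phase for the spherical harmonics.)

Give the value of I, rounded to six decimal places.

m-sum 0 ✓  L=6 even ✓  2≤2≤4 ✓
Π(2lᵢ+1) = 3×7×5 = 105
triangle coeff Δ(1,3,2) = 1/105
Σ_t [1,1]: t=1:−1/4 = -1/4
(3j)²=3/35 [(1 3 2; 0 0 0)], sign=-1
Σ_t [1,1]: t=1:−1/6 = -1/6
(3j)²=8/105 [(1 3 2; 0 -1 1)], sign=+1
⇒ 4πI² = 24/35
I = (-1)√(24/35/(4π)) = -0.23359668

-0.233597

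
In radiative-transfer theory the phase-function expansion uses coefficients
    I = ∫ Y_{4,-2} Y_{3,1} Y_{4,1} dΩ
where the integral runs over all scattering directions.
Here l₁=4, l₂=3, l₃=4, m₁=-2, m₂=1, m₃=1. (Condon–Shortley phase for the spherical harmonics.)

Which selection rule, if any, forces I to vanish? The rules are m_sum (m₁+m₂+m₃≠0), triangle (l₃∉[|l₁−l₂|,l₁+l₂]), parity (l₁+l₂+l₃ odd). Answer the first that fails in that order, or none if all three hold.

parity

azimuthal sum: -2 + 1 + 1 = 0  ✓
1 ≤ 4 ≤ 7 (triangle on l)  ✓
L = 4 + 3 + 4 = 11 (odd)  ✗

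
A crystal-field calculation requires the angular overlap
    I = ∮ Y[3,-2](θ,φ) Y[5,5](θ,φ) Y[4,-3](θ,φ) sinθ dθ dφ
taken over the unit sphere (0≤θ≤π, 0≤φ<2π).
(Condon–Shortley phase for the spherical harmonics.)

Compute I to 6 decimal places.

-0.212007

Checks pass: Σm=0; 12 even; l₃=4∈[2,8].
(2·3+1)(2·5+1)(2·4+1) = 693
Δ: 4! 2! 6! / 13! → 1/180180
sum: t=1:−1/576 t=2:+1/144 t=3:−1/576 = 1/288
3j²(3 5 4; 0 0 0) = Δ·Π!·Σ² = 20/1001  (sign +1)
sum: t=4:+1/17280 = 1/17280
3j²(3 5 4; -2 5 -3) = Δ·Π!·Σ² = 35/858  (sign -1)
combine: 4πI² = 693·20/1001·35/858 = 1050/1859
take √, sign -1: I = -0.21200691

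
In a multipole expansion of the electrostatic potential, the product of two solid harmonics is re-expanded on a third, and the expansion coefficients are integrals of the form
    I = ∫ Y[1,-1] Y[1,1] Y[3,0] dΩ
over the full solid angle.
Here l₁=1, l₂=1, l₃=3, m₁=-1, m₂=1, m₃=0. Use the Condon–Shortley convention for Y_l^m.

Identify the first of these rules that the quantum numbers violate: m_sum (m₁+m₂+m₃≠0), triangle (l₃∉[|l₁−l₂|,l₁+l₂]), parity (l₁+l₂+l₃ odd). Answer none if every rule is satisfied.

triangle

Σmᵢ = 0  ✓
l₃∈[|l₁−l₂|,l₁+l₂]=[0,2], have l₃=3  ✗
Σlᵢ = 5 ⇒ odd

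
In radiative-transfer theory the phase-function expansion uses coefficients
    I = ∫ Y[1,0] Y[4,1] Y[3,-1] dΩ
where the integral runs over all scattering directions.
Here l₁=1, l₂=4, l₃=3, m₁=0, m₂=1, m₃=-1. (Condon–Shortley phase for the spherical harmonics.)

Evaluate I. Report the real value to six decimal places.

-0.238414

m-sum 0 ✓  L=8 even ✓  3≤3≤5 ✓
Π(2lᵢ+1) = 3×9×7 = 189
triangle coeff Δ(1,4,3) = 1/252
Σ_t [1,1]: t=1:−1/36 = -1/36
(3j)²=4/63 [(1 4 3; 0 0 0)], sign=+1
Σ_t [1,1]: t=1:−1/48 = -1/48
(3j)²=5/84 [(1 4 3; 0 1 -1)], sign=-1
⇒ 4πI² = 5/7
I = (-1)√(5/7/(4π)) = -0.23841361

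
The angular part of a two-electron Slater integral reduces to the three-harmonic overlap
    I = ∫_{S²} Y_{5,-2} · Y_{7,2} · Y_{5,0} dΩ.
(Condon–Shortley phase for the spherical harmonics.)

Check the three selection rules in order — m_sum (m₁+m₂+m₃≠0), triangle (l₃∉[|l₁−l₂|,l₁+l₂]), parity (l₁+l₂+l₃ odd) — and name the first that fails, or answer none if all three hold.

m₁+m₂+m₃ = -2 + 2 + 0 = 0  ✓
triangle: |5−7|=2 ≤ l₃=5 ≤ 5+7=12  ✓
parity: l₁+l₂+l₃ = 17 is odd  ✗

parity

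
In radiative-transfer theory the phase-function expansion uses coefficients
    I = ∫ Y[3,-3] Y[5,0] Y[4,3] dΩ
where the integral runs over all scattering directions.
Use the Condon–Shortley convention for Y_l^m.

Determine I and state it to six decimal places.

-0.098140

Checks pass: Σm=0; 12 even; l₃=4∈[2,8].
(2·3+1)(2·5+1)(2·4+1) = 693
Δ: 4! 2! 6! / 13! → 1/180180
sum: t=1:−1/576 t=2:+1/144 t=3:−1/576 = 1/288
3j²(3 5 4; 0 0 0) = Δ·Π!·Σ² = 20/1001  (sign +1)
sum: t=4:+1/5760 = 1/5760
3j²(3 5 4; -3 0 3) = Δ·Π!·Σ² = 5/572  (sign -1)
combine: 4πI² = 693·20/1001·5/572 = 225/1859
take √, sign -1: I = -0.09814013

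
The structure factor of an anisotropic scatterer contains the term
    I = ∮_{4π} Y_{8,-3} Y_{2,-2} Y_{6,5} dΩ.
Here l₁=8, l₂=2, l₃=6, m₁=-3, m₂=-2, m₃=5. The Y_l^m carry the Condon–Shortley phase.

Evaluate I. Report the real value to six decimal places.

Rules hold: Σm=0, L=16 even, 6≤6≤10.
N = 17·5·13 = 1105
Δ = 4!·12!·0!/17! = 1/30940
Racah Σ t=2..2: t=2:+1/2073600 = 1/2073600
⇒ 3j(8 2 6; 0 0 0)² = 28/1105, sgn +1
Racah Σ t=0..0: t=0:+1/958003200 = 1/958003200
⇒ 3j(8 2 6; -3 -2 5)² = 1/6188, sgn -1
4πI² = N·(3j₀)²·(3jₘ)² = 1/221
I = -1·√(0.00452489/4π) = -0.01897575

-0.018976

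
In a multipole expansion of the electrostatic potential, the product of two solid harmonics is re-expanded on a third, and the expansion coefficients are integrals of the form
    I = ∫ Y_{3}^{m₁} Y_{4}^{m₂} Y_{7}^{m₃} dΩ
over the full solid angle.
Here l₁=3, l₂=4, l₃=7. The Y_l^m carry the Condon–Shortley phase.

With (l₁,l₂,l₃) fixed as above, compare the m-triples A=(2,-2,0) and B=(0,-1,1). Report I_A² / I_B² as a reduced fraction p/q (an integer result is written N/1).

Shared (l₁,l₂,l₃)=(3,4,7): N and (l;000)² cancel in I_A²/I_B².
A: Δ = 0!·6!·8!/15! = 1/45045; Racah Σ t=0..0: t=0:+1/172800 = 1/172800; ⇒ 3j(3 4 7; 2 -2 0)² = 7/2145, sgn -1
B: Δ = 0!·6!·8!/15! = 1/45045; Racah Σ t=0..0: t=0:+1/25920 = 1/25920; ⇒ 3j(3 4 7; 0 -1 1)² = 32/1287, sgn +1
I_A²/I_B² = (7/2145)/(32/1287) = 21/160

21/160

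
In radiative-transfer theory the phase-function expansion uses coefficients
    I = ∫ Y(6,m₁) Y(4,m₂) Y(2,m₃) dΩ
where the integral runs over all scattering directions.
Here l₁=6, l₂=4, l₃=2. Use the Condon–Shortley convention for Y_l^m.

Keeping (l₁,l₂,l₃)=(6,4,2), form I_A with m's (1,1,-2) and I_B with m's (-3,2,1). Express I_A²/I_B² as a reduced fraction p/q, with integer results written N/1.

Shared (l₁,l₂,l₃)=(6,4,2): N and (l;000)² cancel in I_A²/I_B².
A: Δ = 8!·4!·0!/13! = 1/6435; Racah Σ t=5..5: t=5:−1/17280 = -1/17280; ⇒ 3j(6 4 2; 1 1 -2)² = 7/1287, sgn -1
B: Δ = 8!·4!·0!/13! = 1/6435; Racah Σ t=6..6: t=6:+1/8640 = 1/8640; ⇒ 3j(6 4 2; -3 2 1)² = 28/715, sgn -1
I_A²/I_B² = (7/1287)/(28/715) = 5/36

5/36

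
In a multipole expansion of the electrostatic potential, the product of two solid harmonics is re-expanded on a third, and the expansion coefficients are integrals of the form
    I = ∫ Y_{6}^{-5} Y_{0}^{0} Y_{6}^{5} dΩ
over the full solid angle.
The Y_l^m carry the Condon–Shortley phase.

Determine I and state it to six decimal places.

-0.282095

Checks pass: Σm=0; 12 even; l₃=6∈[6,6].
(2·6+1)(2·0+1)(2·6+1) = 169
Δ: 0! 12! 0! / 13! → 1/13
sum: t=0:+1/518400 = 1/518400
3j²(6 0 6; 0 0 0) = Δ·Π!·Σ² = 1/13  (sign +1)
sum: t=0:+1/39916800 = 1/39916800
3j²(6 0 6; -5 0 5) = Δ·Π!·Σ² = 1/13  (sign -1)
combine: 4πI² = 169·1/13·1/13 = 1/1
take √, sign -1: I = -0.28209479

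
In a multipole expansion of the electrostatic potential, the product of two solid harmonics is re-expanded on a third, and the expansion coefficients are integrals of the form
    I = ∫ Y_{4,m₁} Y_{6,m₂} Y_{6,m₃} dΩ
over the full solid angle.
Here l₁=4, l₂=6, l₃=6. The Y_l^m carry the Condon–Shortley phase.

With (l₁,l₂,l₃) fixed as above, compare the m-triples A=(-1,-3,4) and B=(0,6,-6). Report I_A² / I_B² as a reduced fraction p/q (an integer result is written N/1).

Same 4,6,6: normalisation and zero-m 3j drop out of the ratio.
A: Δ: 4! 4! 8! / 17! → 1/15315300; sum: t=1:−1/207360 t=2:+1/120960 t=3:−1/967680 = 1/414720; 3j²(4 6 6; -1 -3 4) = Δ·Π!·Σ² = 21/4862  (sign +1)
B: Δ: 4! 4! 8! / 17! → 1/15315300; sum: t=4:+1/23224320 = 1/23224320; 3j²(4 6 6; 0 6 -6) = Δ·Π!·Σ² = 99/6188  (sign +1)
I_A²/I_B² = (21/4862)/(99/6188) = 98/363

98/363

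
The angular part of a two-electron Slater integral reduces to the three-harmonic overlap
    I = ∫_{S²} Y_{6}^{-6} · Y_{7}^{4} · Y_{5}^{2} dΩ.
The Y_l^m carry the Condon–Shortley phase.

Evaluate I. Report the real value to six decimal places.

0.159414

Checks pass: Σm=0; 18 even; l₃=5∈[1,13].
(2·6+1)(2·7+1)(2·5+1) = 2145
Δ: 8! 4! 6! / 19! → 1/174594420
sum: t=2:+1/4147200 t=3:−1/207360 t=4:+1/82944 t=5:−1/207360 t=6:+1/4147200 = 1/345600
3j²(6 7 5; 0 0 0) = Δ·Π!·Σ² = 420/46189  (sign -1)
sum: t=8:+1/34836480 = 1/34836480
3j²(6 7 5; -6 4 2) = Δ·Π!·Σ² = 275/16796  (sign -1)
combine: 4πI² = 2145·420/46189·275/16796 = 433125/1356277
take √, sign +1: I = 0.15941438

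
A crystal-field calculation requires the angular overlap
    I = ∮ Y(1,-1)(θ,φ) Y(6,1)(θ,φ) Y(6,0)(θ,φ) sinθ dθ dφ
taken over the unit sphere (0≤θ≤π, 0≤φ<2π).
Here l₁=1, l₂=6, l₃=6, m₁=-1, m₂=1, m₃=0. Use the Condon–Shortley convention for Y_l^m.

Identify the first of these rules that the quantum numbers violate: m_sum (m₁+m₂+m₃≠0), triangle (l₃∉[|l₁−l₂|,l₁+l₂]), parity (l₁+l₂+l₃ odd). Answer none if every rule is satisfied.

parity

azimuthal sum: -1 + 1 + 0 = 0  ✓
5 ≤ 6 ≤ 7 (triangle on l)  ✓
L = 1 + 6 + 6 = 13 (odd)  ✗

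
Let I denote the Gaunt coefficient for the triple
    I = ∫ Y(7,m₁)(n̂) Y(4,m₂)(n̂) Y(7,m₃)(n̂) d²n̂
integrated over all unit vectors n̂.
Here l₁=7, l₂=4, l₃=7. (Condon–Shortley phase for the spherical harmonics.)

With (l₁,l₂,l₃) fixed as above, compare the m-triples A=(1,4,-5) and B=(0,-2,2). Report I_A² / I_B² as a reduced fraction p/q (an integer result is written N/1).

2475/2209

Shared (l₁,l₂,l₃)=(7,4,7): N and (l;000)² cancel in I_A²/I_B².
A: Δ = 4!·10!·4!/19! = 1/58198140; Racah Σ t=4..4: t=4:+1/46448640 = 1/46448640; ⇒ 3j(7 4 7; 1 4 -5)² = 75/8398, sgn +1
B: Δ = 4!·10!·4!/19! = 1/58198140; Racah Σ t=0..2: t=0:+1/2903040 t=1:−1/622080 t=2:+1/1382400 = -47/87091200; ⇒ 3j(7 4 7; 0 -2 2)² = 2209/277134, sgn +1
I_A²/I_B² = (75/8398)/(2209/277134) = 2475/2209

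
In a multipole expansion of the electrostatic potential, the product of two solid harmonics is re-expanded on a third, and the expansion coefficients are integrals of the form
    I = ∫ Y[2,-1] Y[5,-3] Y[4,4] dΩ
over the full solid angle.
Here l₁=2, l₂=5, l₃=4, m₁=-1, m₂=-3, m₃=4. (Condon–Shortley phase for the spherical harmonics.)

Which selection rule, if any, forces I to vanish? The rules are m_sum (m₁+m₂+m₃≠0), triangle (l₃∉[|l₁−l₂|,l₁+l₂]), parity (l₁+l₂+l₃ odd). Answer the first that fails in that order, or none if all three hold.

parity

Σmᵢ = 0  ✓
l₃∈[|l₁−l₂|,l₁+l₂]=[3,7], have l₃=4  ✓
Σlᵢ = 11 ⇒ odd  ✗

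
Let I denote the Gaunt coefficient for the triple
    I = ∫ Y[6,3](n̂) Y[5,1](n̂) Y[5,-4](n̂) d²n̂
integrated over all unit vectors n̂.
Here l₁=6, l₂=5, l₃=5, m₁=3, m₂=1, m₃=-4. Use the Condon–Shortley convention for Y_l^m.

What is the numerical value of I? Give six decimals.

-0.020582

Checks pass: Σm=0; 16 even; l₃=5∈[1,11].
(2·6+1)(2·5+1)(2·5+1) = 1573
Δ: 6! 6! 4! / 17! → 1/28588560
sum: t=1:−1/345600 t=2:+1/13824 t=3:−1/5184 t=4:+1/13824 t=5:−1/345600 = -7/129600
3j²(6 5 5; 0 0 0) = Δ·Π!·Σ² = 80/7293  (sign +1)
sum: t=2:+1/138240 t=3:−1/155520 = 1/1244160
3j²(6 5 5; 3 1 -4) = Δ·Π!·Σ² = 3/9724  (sign -1)
combine: 4πI² = 1573·80/7293·3/9724 = 20/3757
take √, sign -1: I = -0.02058209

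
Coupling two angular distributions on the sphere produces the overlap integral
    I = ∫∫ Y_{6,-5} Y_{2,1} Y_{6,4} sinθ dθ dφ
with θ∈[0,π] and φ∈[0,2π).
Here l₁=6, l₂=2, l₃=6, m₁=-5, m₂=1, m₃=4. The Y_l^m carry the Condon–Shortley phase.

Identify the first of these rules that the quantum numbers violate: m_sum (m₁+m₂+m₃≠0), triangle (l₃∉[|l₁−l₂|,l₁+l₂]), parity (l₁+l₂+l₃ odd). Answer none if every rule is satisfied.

none

Σmᵢ = 0  ✓
l₃∈[|l₁−l₂|,l₁+l₂]=[4,8], have l₃=6  ✓
Σlᵢ = 14 ⇒ even  ✓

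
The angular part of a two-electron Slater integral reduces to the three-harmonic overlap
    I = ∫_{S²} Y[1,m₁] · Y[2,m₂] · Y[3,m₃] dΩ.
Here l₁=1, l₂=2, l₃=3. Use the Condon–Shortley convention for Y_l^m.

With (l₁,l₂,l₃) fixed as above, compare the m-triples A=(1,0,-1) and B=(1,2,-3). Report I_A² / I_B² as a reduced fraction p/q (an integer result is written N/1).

2/5

l's match ⇒ only the (l;m) 3-j factors differ between A and B.
A: triangle coeff Δ(1,2,3) = 1/105; Σ_t [0,0]: t=0:+1/8 = 1/8; (3j)²=2/35 [(1 2 3; 1 0 -1)], sign=+1
B: triangle coeff Δ(1,2,3) = 1/105; Σ_t [0,0]: t=0:+1/48 = 1/48; (3j)²=1/7 [(1 2 3; 1 2 -3)], sign=+1
I_A²/I_B² = (2/35)/(1/7) = 2/5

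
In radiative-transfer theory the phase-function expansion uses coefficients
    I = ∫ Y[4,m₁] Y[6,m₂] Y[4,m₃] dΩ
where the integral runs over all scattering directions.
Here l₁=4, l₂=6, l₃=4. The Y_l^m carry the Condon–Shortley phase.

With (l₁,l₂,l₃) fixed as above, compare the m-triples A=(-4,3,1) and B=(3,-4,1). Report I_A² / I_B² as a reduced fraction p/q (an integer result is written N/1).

80/3

Shared (l₁,l₂,l₃)=(4,6,4): N and (l;000)² cancel in I_A²/I_B².
A: Δ = 6!·2!·6!/15! = 1/1261260; Racah Σ t=6..6: t=6:+1/51840 = 1/51840; ⇒ 3j(4 6 4; -4 3 1)² = 8/429, sgn -1
B: Δ = 6!·2!·6!/15! = 1/1261260; Racah Σ t=0..1: t=0:+1/34560 t=1:−1/28800 = -1/172800; ⇒ 3j(4 6 4; 3 -4 1)² = 1/1430, sgn +1
I_A²/I_B² = (8/429)/(1/1430) = 80/3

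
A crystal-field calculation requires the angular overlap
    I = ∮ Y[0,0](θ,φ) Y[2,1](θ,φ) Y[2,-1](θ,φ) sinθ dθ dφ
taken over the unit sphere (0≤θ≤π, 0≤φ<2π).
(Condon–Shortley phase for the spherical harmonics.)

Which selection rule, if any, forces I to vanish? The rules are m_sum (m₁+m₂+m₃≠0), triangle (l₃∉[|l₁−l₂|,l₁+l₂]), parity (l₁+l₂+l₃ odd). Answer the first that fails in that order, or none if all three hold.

azimuthal sum: 0 + 1 − 1 = 0  ✓
2 ≤ 2 ≤ 2 (triangle on l)  ✓
L = 0 + 2 + 2 = 4 (even)  ✓

none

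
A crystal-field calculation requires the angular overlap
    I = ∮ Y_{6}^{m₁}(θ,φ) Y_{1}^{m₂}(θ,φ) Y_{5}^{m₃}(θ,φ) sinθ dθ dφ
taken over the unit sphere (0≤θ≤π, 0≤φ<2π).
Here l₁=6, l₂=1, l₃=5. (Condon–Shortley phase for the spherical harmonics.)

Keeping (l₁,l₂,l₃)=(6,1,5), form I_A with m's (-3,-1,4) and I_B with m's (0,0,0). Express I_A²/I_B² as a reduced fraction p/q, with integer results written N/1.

l's match ⇒ only the (l;m) 3-j factors differ between A and B.
A: triangle coeff Δ(6,1,5) = 1/858; Σ_t [0,0]: t=0:+1/725760 = 1/725760; (3j)²=1/286 [(6 1 5; -3 -1 4)], sign=-1
B: triangle coeff Δ(6,1,5) = 1/858; Σ_t [1,1]: t=1:−1/14400 = -1/14400; (3j)²=6/143 [(6 1 5; 0 0 0)], sign=+1
I_A²/I_B² = (1/286)/(6/143) = 1/12

1/12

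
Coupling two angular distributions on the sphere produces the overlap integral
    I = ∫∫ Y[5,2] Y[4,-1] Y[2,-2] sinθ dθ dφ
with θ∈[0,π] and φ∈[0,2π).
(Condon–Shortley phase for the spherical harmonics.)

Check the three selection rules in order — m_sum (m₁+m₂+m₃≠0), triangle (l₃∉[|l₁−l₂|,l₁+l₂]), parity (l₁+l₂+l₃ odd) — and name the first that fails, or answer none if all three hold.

m_sum

m₁+m₂+m₃ = 2 − 1 − 2 = -1  ✗
triangle: |5−4|=1 ≤ l₃=2 ≤ 5+4=9
parity: l₁+l₂+l₃ = 11 is odd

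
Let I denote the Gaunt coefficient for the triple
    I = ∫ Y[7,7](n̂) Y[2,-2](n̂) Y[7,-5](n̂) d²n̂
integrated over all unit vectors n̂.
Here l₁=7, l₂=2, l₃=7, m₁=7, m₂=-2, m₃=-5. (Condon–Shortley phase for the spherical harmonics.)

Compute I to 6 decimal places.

0.066694

m-sum 0 ✓  L=16 even ✓  5≤7≤9 ✓
Π(2lᵢ+1) = 15×5×15 = 1125
triangle coeff Δ(7,2,7) = 1/185640
Σ_t [0,2]: t=0:+1/2419200 t=1:−1/518400 t=2:+1/2419200 = -1/907200
(3j)²=56/3315 [(7 2 7; 0 0 0)], sign=+1
Σ_t [0,0]: t=0:+1/1916006400 = 1/1916006400
(3j)²=1/340 [(7 2 7; 7 -2 -5)], sign=+1
⇒ 4πI² = 210/3757
I = (+1)√(210/3757/(4π)) = 0.06669359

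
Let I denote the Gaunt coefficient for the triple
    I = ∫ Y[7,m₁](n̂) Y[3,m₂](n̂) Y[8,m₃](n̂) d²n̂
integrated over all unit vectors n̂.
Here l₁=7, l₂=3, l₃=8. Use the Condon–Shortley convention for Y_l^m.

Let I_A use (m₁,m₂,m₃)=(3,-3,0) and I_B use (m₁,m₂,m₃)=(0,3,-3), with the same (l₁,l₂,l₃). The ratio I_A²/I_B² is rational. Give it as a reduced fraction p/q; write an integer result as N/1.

l's match ⇒ only the (l;m) 3-j factors differ between A and B.
A: triangle coeff Δ(7,3,8) = 1/5290740; Σ_t [0,0]: t=0:+1/46448640 = 1/46448640; (3j)²=75/8398 [(7 3 8; 3 -3 0)], sign=+1
B: triangle coeff Δ(7,3,8) = 1/5290740; Σ_t [2,2]: t=2:+1/29030400 = 1/29030400; (3j)²=165/8398 [(7 3 8; 0 3 -3)], sign=-1
I_A²/I_B² = (75/8398)/(165/8398) = 5/11

5/11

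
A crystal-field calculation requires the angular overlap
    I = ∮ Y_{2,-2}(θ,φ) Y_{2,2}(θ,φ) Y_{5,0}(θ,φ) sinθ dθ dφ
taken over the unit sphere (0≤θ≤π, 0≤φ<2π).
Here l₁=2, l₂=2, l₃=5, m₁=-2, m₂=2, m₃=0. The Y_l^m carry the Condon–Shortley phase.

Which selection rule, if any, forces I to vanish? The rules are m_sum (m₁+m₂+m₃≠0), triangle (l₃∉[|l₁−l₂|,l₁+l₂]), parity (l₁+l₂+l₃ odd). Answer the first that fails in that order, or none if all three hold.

triangle

Σmᵢ = 0  ✓
l₃∈[|l₁−l₂|,l₁+l₂]=[0,4], have l₃=5  ✗
Σlᵢ = 9 ⇒ odd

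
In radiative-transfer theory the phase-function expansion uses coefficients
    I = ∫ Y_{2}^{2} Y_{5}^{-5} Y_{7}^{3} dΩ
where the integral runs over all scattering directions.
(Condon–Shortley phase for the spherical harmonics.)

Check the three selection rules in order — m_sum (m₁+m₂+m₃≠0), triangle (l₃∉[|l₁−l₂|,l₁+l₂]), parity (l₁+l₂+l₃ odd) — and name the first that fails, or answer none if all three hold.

Σmᵢ = 0  ✓
l₃∈[|l₁−l₂|,l₁+l₂]=[3,7], have l₃=7  ✓
Σlᵢ = 14 ⇒ even  ✓

none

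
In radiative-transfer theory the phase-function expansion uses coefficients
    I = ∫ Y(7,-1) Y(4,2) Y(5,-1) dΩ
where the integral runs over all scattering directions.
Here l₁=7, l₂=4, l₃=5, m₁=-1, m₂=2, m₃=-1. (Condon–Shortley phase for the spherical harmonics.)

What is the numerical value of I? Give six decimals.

Rules hold: Σm=0, L=16 even, 3≤5≤11.
N = 15·9·11 = 1485
Δ = 6!·8!·2!/17! = 1/6126120
Racah Σ t=2..4: t=2:+1/69120 t=3:−1/20736 t=4:+1/69120 = -1/51840
⇒ 3j(7 4 5; 0 0 0)² = 280/21879, sgn +1
Racah Σ t=4..6: t=4:+1/55296 t=5:−1/86400 t=6:+1/2073600 = 29/4147200
⇒ 3j(7 4 5; -1 2 -1)² = 841/145860, sgn +1
4πI² = N·(3j₀)²·(3jₘ)² = 58870/537251
I = +1·√(0.109576/4π) = 0.09337991

0.093380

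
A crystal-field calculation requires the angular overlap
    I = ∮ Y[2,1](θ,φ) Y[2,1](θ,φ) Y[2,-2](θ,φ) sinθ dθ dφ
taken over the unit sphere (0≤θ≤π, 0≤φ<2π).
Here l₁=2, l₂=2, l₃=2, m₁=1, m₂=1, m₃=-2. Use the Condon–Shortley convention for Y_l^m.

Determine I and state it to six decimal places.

Rules hold: Σm=0, L=6 even, 0≤2≤4.
N = 5·5·5 = 125
Δ = 2!·2!·2!/7! = 1/630
Racah Σ t=0..2: t=0:+1/8 t=1:−1/1 t=2:+1/8 = -3/4
⇒ 3j(2 2 2; 0 0 0)² = 2/35, sgn -1
Racah Σ t=1..1: t=1:−1/4 = -1/4
⇒ 3j(2 2 2; 1 1 -2)² = 3/35, sgn -1
4πI² = N·(3j₀)²·(3jₘ)² = 30/49
I = +1·√(0.612245/4π) = 0.22072812

0.220728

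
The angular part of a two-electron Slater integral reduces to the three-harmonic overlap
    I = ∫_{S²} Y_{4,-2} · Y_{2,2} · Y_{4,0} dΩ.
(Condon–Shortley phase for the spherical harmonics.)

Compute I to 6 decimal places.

m-sum 0 ✓  L=10 even ✓  2≤4≤6 ✓
Π(2lᵢ+1) = 9×5×9 = 405
triangle coeff Δ(4,2,4) = 1/13860
Σ_t [0,2]: t=0:+1/192 t=1:−1/36 t=2:+1/192 = -5/288
(3j)²=20/693 [(4 2 4; 0 0 0)], sign=-1
Σ_t [2,2]: t=2:+1/192 = 1/192
(3j)²=3/77 [(4 2 4; -2 2 0)], sign=+1
⇒ 4πI² = 2700/5929
I = (-1)√(2700/5929/(4π)) = -0.19036462

-0.190365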